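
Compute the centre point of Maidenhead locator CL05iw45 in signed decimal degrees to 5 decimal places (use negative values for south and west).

Field C=2, L=11: +2·20° lon, +11·10° lat → SW at lon -140°, lat 20°.
Square 0, 5: +0·2° lon, +5·1° lat → SW at lon -140°, lat 25°.
Subsquare i=8, w=22: +8·0.0833333° lon, +22·0.0416667° lat → SW at lon -139.333°, lat 25.9167°.
Extended square 4, 5: +4·0.00833333° lon, +5·0.00416667° lat → SW at lon -139.3°, lat 25.9375°.
Cell spans 0.00833333° lon × 0.00416667° lat. Centre is SW corner plus half of each.
latitude 25.93958, longitude -139.29583.

25.93958, -139.29583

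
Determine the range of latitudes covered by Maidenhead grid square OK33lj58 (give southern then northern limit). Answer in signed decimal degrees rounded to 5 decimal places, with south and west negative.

Field O=14, K=10: +14·20° lon, +10·10° lat → SW at lon 100°, lat 10°.
Square 3, 3: +3·2° lon, +3·1° lat → SW at lon 106°, lat 13°.
Subsquare l=11, j=9: +11·0.0833333° lon, +9·0.0416667° lat → SW at lon 106.917°, lat 13.375°.
Extended square 5, 8: +5·0.00833333° lon, +8·0.00416667° lat → SW at lon 106.958°, lat 13.4083°.
Cell spans 0.00833333° lon × 0.00416667° lat.
south 13.40833, north 13.41250.

13.40833, 13.41250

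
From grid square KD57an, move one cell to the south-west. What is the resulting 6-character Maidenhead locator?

KD47xm

Longitude subsquare a = 0; −1 → -1, wraps to 23 = x, carry into square.
Longitude square 5; −1 → 4.
Latitude subsquare n = 13; −1 → 12 = m.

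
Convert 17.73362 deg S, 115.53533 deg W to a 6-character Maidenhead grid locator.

Add 180° to longitude and 90° to latitude: 64.4647, 72.2664.
Field: 64.4647/20 → 3 → D, 72.2664/10 → 7 → H; chars DH.
Square: 4.4647/2 → 2, 2.2664/1 → 2; chars 22.
Subsquare: 0.4647/0.0833333 → 5 → f, 0.2664/0.0416667 → 6 → g; chars fg.

DH22fg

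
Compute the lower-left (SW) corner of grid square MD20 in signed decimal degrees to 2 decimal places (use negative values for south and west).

-60.00, 64.00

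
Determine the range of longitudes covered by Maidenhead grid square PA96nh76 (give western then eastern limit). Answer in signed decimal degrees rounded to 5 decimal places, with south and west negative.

Field P=15, A=0: +15·20° lon, +0·10° lat → SW at lon 120°, lat -90°.
Square 9, 6: +9·2° lon, +6·1° lat → SW at lon 138°, lat -84°.
Subsquare n=13, h=7: +13·0.0833333° lon, +7·0.0416667° lat → SW at lon 139.083°, lat -83.7083°.
Extended square 7, 6: +7·0.00833333° lon, +6·0.00416667° lat → SW at lon 139.142°, lat -83.6833°.
Cell spans 0.00833333° lon × 0.00416667° lat.
west 139.14167, east 139.15000.

139.14167, 139.15000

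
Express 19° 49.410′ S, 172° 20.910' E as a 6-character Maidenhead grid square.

RH60ee

Shift to the Maidenhead origin (180°W, 90°S): lon 352.3485, lat 70.1765.
Field (20°×10°, letters A–R): lon ⌊352.3485/20⌋ = 17 → R; lat ⌊70.1765/10⌋ = 7 → H.
Square (2°×1°, digits 0–9): lon ⌊12.3485/2⌋ = 6; lat ⌊0.1765/1⌋ = 0.
Subsquare (5′×2.5′, letters a–x): lon ⌊0.3485/0.0833333⌋ = 4 → e; lat ⌊0.1765/0.0416667⌋ = 4 → e.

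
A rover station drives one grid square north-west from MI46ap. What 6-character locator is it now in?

MI36xq

Longitude subsquare a = 0; −1 → -1, wraps to 23 = x, carry into square.
Longitude square 4; −1 → 3.
Latitude subsquare p = 15; +1 → 16 = q.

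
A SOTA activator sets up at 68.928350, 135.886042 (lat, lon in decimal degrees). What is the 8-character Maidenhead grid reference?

PP78ww62

Shift to the Maidenhead origin (180°W, 90°S): lon 315.88604, lat 158.92835.
Field: lon ⌊315.88604/20⌋ = 15 → P; lat ⌊158.92835/10⌋ = 15 → P.
Square: lon ⌊15.88604/2⌋ = 7; lat ⌊8.92835/1⌋ = 8.
Subsquare: lon ⌊1.88604/0.0833333⌋ = 22 → w; lat ⌊0.92835/0.0416667⌋ = 22 → w.
Extended square: lon ⌊0.05271/0.00833333⌋ = 6; lat ⌊0.01168/0.00416667⌋ = 2.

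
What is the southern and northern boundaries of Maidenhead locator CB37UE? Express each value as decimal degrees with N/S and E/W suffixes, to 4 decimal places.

72.8333° S, 72.7917° S

Field C=2, B=1: +2·20° lon, +1·10° lat → SW at lon -140°, lat -80°.
Square 3, 7: +3·2° lon, +7·1° lat → SW at lon -134°, lat -73°.
Subsquare u=20, e=4: +20·0.0833333° lon, +4·0.0416667° lat → SW at lon -132.333°, lat -72.8333°.
Cell spans 0.0833333° lon × 0.0416667° lat.
south 72.8333° S, north 72.7917° S.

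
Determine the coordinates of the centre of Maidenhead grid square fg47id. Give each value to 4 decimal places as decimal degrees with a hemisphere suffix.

22.8542° S, 71.2917° W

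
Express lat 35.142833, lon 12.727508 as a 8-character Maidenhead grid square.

JM65id74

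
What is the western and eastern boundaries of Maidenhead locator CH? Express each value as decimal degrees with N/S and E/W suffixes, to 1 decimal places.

Field C=2, H=7: +2·20° lon, +7·10° lat → SW at lon -140°, lat -20°.
Cell spans 20° lon × 10° lat.
west 140.0° W, east 120.0° W.

140.0° W, 120.0° W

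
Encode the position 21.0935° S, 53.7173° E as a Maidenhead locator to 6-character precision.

LG68uv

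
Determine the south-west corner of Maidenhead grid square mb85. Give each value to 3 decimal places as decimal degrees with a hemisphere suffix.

75.000° S, 76.000° E

Field M=12, B=1: +12·20° lon, +1·10° lat → SW at lon 60°, lat -80°.
Square 8, 5: +8·2° lon, +5·1° lat → SW at lon 76°, lat -75°.
latitude 75.000° S, longitude 76.000° E.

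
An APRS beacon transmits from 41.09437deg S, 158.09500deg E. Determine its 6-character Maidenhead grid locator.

Offset from 180°W / 90°S: lon 338.0950°, lat 48.9056°.
Field: 338.0950/20 → 16 → Q, 48.9056/10 → 4 → E; chars QE.
Square: 18.0950/2 → 9, 8.9056/1 → 8; chars 98.
Subsquare: 0.0950/0.0833333 → 1 → b, 0.9056/0.0416667 → 21 → v; chars bv.

QE98bv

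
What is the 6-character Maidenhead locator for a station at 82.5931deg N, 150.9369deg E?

QR52lo

Offset from 180°W / 90°S: lon 330.9369°, lat 172.5931°.
Field: 330.9369/20 → 16 → Q, 172.5931/10 → 17 → R; chars QR.
Square: 10.9369/2 → 5, 2.5931/1 → 2; chars 52.
Subsquare: 0.9369/0.0833333 → 11 → l, 0.5931/0.0416667 → 14 → o; chars lo.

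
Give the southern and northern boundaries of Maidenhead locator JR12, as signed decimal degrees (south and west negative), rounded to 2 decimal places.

82.00, 83.00

Field J=9, R=17: +9·20° lon, +17·10° lat → SW at lon 0°, lat 80°.
Square 1, 2: +1·2° lon, +2·1° lat → SW at lon 2°, lat 82°.
Cell spans 2° lon × 1° lat.
south 82.00, north 83.00.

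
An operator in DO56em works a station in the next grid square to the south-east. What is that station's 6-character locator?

DO56fl

Longitude subsquare e = 4; +1 → 5 = f.
Latitude subsquare m = 12; −1 → 11 = l.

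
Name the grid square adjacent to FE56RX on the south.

FE56rw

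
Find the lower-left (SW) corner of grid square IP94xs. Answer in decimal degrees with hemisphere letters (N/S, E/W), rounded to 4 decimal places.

64.7500° N, 0.0833° W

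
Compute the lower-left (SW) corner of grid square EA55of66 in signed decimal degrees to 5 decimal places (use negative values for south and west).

Field E=4, A=0: +4·20° lon, +0·10° lat → SW at lon -100°, lat -90°.
Square 5, 5: +5·2° lon, +5·1° lat → SW at lon -90°, lat -85°.
Subsquare o=14, f=5: +14·0.0833333° lon, +5·0.0416667° lat → SW at lon -88.8333°, lat -84.7917°.
Extended square 6, 6: +6·0.00833333° lon, +6·0.00416667° lat → SW at lon -88.7833°, lat -84.7667°.
latitude -84.76667, longitude -88.78333.

-84.76667, -88.78333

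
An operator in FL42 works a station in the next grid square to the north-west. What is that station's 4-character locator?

FL33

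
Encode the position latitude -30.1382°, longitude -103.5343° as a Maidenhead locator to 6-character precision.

DF89fu

Offset from 180°W / 90°S: lon 76.4657°, lat 59.8618°.
Field: lon ⌊76.4657/20⌋ = 3 → D; lat ⌊59.8618/10⌋ = 5 → F.
Square: lon ⌊16.4657/2⌋ = 8; lat ⌊9.8618/1⌋ = 9.
Subsquare: lon ⌊0.4657/0.0833333⌋ = 5 → f; lat ⌊0.8618/0.0416667⌋ = 20 → u.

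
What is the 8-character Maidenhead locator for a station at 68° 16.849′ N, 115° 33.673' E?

OP78sg77

Offset from 180°W / 90°S: lon 295.56122°, lat 158.28082°.
Field: 295.56122/20 → 14 → O, 158.28082/10 → 15 → P; chars OP.
Square: 15.56122/2 → 7, 8.28082/1 → 8; chars 78.
Subsquare: 1.56122/0.0833333 → 18 → s, 0.28082/0.0416667 → 6 → g; chars sg.
Extended square: 0.06122/0.00833333 → 7, 0.03082/0.00416667 → 7; chars 77.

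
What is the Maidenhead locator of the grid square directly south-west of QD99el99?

QD99el88

Longitude extended square 9; −1 → 8.
Latitude extended square 9; −1 → 8.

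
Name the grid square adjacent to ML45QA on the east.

ML45ra

Longitude subsquare q = 16; +1 → 17 = r.
The latitude characters are unchanged.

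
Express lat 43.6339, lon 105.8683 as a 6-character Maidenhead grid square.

Shift to the Maidenhead origin (180°W, 90°S): lon 285.8683, lat 133.6339.
Field (20°×10°, letters A–R): 285.8683/20 → 14 → O, 133.6339/10 → 13 → N; chars ON.
Square (2°×1°, digits 0–9): 5.8683/2 → 2, 3.6339/1 → 3; chars 23.
Subsquare (5′×2.5′, letters a–x): 1.8683/0.0833333 → 22 → w, 0.6339/0.0416667 → 15 → p; chars wp.

ON23wp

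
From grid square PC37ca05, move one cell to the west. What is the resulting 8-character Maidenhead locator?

Longitude extended square 0; −1 → -1, wraps to 9, carry into subsquare.
Longitude subsquare c = 2; −1 → 1 = b.
The latitude characters are unchanged.

PC37ba95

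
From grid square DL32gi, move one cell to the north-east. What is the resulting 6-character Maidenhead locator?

Longitude subsquare g = 6; +1 → 7 = h.
Latitude subsquare i = 8; +1 → 9 = j.

DL32hj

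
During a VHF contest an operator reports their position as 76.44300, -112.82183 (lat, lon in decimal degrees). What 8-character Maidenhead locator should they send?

Shift to the Maidenhead origin (180°W, 90°S): lon 67.17817, lat 166.44300.
Field: 67.17817/20 → 3 → D, 166.44300/10 → 16 → Q; chars DQ.
Square: 7.17817/2 → 3, 6.44300/1 → 6; chars 36.
Subsquare: 1.17817/0.0833333 → 14 → o, 0.44300/0.0416667 → 10 → k; chars ok.
Extended square: 0.01150/0.00833333 → 1, 0.02633/0.00416667 → 6; chars 16.

DQ36ok16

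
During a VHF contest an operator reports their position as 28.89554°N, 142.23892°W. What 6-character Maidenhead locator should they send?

Add 180° to longitude and 90° to latitude: 37.7611, 118.8955.
Field: lon ⌊37.7611/20⌋ = 1 → B; lat ⌊118.8955/10⌋ = 11 → L.
Square: lon ⌊17.7611/2⌋ = 8; lat ⌊8.8955/1⌋ = 8.
Subsquare: lon ⌊1.7611/0.0833333⌋ = 21 → v; lat ⌊0.8955/0.0416667⌋ = 21 → v.

BL88vv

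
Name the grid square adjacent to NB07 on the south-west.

MB96

Longitude square 0; −1 → -1, wraps to 9, carry into field.
Longitude field N = 13; −1 → 12 = M.
Latitude square 7; −1 → 6.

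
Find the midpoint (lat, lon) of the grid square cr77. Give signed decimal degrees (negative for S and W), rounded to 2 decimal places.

Field C=2, R=17: +2·20° lon, +17·10° lat → SW at lon -140°, lat 80°.
Square 7, 7: +7·2° lon, +7·1° lat → SW at lon -126°, lat 87°.
Cell spans 2° lon × 1° lat. Centre is SW corner plus half of each.
latitude 87.50, longitude -125.00.

87.50, -125.00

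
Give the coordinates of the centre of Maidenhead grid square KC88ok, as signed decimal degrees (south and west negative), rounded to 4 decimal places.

Field K=10, C=2: +10·20° lon, +2·10° lat → SW at lon 20°, lat -70°.
Square 8, 8: +8·2° lon, +8·1° lat → SW at lon 36°, lat -62°.
Subsquare o=14, k=10: +14·0.0833333° lon, +10·0.0416667° lat → SW at lon 37.1667°, lat -61.5833°.
Cell spans 0.0833333° lon × 0.0416667° lat. Centre is SW corner plus half of each.
latitude -61.5625, longitude 37.2083.

-61.5625, 37.2083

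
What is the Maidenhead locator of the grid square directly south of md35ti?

MD35th

Latitude subsquare i = 8; −1 → 7 = h.
The longitude characters are unchanged.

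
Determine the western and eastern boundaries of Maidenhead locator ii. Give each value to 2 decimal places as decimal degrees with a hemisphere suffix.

Field I=8, I=8: +8·20° lon, +8·10° lat → SW at lon -20°, lat -10°.
Cell spans 20° lon × 10° lat.
west 20.00° W, east 0.00° E.

20.00° W, 0.00° E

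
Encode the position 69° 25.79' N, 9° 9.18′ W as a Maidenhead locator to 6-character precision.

IP59kk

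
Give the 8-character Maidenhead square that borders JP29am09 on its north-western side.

JP19xn90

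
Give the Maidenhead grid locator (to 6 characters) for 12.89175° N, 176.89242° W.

Offset from 180°W / 90°S: lon 3.1076°, lat 102.8918°.
Field (20°×10°, letters A–R): 3.1076/20 → 0 → A, 102.8918/10 → 10 → K; chars AK.
Square (2°×1°, digits 0–9): 3.1076/2 → 1, 2.8918/1 → 2; chars 12.
Subsquare (5′×2.5′, letters a–x): 1.1076/0.0833333 → 13 → n, 0.8918/0.0416667 → 21 → v; chars nv.

AK12nv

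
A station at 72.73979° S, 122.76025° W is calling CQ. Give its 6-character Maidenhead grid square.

CB87og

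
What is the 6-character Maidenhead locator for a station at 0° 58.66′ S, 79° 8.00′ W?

Offset from 180°W / 90°S: lon 100.8667°, lat 89.0223°.
Field (20°×10°, letters A–R): 100.8667/20 → 5 → F, 89.0223/10 → 8 → I; chars FI.
Square (2°×1°, digits 0–9): 0.8667/2 → 0, 9.0223/1 → 9; chars 09.
Subsquare (5′×2.5′, letters a–x): 0.8667/0.0833333 → 10 → k, 0.0223/0.0416667 → 0 → a; chars ka.

FI09ka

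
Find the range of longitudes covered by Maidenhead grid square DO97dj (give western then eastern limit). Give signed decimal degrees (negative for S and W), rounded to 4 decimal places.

Field D=3, O=14: +3·20° lon, +14·10° lat → SW at lon -120°, lat 50°.
Square 9, 7: +9·2° lon, +7·1° lat → SW at lon -102°, lat 57°.
Subsquare d=3, j=9: +3·0.0833333° lon, +9·0.0416667° lat → SW at lon -101.75°, lat 57.375°.
Cell spans 0.0833333° lon × 0.0416667° lat.
west -101.7500, east -101.6667.

-101.7500, -101.6667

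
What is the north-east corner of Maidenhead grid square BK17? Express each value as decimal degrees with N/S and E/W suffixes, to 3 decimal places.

18.000° N, 156.000° W

Field B=1, K=10: +1·20° lon, +10·10° lat → SW at lon -160°, lat 10°.
Square 1, 7: +1·2° lon, +7·1° lat → SW at lon -158°, lat 17°.
Cell spans 2° lon × 1° lat. NE corner is SW corner plus one full cell.
latitude 18.000° N, longitude 156.000° W.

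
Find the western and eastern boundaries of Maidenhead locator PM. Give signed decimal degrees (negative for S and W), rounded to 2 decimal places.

120.00, 140.00

Field P=15, M=12: +15·20° lon, +12·10° lat → SW at lon 120°, lat 30°.
Cell spans 20° lon × 10° lat.
west 120.00, east 140.00.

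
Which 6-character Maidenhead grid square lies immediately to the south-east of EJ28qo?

EJ28rn

Longitude subsquare q = 16; +1 → 17 = r.
Latitude subsquare o = 14; −1 → 13 = n.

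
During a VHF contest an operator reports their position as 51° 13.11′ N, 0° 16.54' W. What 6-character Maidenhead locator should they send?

Add 180° to longitude and 90° to latitude: 179.7243, 141.2185.
Field: lon ⌊179.7243/20⌋ = 8 → I; lat ⌊141.2185/10⌋ = 14 → O.
Square: lon ⌊19.7243/2⌋ = 9; lat ⌊1.2185/1⌋ = 1.
Subsquare: lon ⌊1.7243/0.0833333⌋ = 20 → u; lat ⌊0.2185/0.0416667⌋ = 5 → f.

IO91uf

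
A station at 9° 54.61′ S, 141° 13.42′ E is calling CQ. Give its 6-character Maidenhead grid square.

QI00oc

Offset from 180°W / 90°S: lon 321.2237°, lat 80.0898°.
Field (20°×10°, letters A–R): 321.2237/20 → 16 → Q, 80.0898/10 → 8 → I; chars QI.
Square (2°×1°, digits 0–9): 1.2237/2 → 0, 0.0898/1 → 0; chars 00.
Subsquare (5′×2.5′, letters a–x): 1.2237/0.0833333 → 14 → o, 0.0898/0.0416667 → 2 → c; chars oc.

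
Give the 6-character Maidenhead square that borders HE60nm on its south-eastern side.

Longitude subsquare n = 13; +1 → 14 = o.
Latitude subsquare m = 12; −1 → 11 = l.

HE60ol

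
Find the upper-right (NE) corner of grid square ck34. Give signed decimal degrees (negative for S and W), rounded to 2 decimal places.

Field C=2, K=10: +2·20° lon, +10·10° lat → SW at lon -140°, lat 10°.
Square 3, 4: +3·2° lon, +4·1° lat → SW at lon -134°, lat 14°.
Cell spans 2° lon × 1° lat. NE corner is SW corner plus one full cell.
latitude 15.00, longitude -132.00.

15.00, -132.00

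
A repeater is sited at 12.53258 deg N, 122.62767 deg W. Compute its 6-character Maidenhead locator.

Shift to the Maidenhead origin (180°W, 90°S): lon 57.3723, lat 102.5326.
Field (20°×10°, letters A–R): 57.3723/20 → 2 → C, 102.5326/10 → 10 → K; chars CK.
Square (2°×1°, digits 0–9): 17.3723/2 → 8, 2.5326/1 → 2; chars 82.
Subsquare (5′×2.5′, letters a–x): 1.3723/0.0833333 → 16 → q, 0.5326/0.0416667 → 12 → m; chars qm.

CK82qm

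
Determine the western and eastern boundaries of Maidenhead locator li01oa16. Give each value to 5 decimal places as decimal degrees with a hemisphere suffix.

41.17500° E, 41.18333° E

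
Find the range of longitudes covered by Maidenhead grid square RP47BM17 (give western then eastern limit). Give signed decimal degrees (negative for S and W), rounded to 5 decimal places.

Field R=17, P=15: +17·20° lon, +15·10° lat → SW at lon 160°, lat 60°.
Square 4, 7: +4·2° lon, +7·1° lat → SW at lon 168°, lat 67°.
Subsquare b=1, m=12: +1·0.0833333° lon, +12·0.0416667° lat → SW at lon 168.083°, lat 67.5°.
Extended square 1, 7: +1·0.00833333° lon, +7·0.00416667° lat → SW at lon 168.092°, lat 67.5292°.
Cell spans 0.00833333° lon × 0.00416667° lat.
west 168.09167, east 168.10000.

168.09167, 168.10000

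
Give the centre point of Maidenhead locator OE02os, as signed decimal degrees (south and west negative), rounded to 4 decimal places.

-47.2292, 101.2083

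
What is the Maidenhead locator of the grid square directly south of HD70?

Latitude square 0; −1 → -1, wraps to 9, carry into field.
Latitude field D = 3; −1 → 2 = C.
The longitude characters are unchanged.

HC79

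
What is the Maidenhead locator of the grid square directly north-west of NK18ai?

Longitude subsquare a = 0; −1 → -1, wraps to 23 = x, carry into square.
Longitude square 1; −1 → 0.
Latitude subsquare i = 8; +1 → 9 = j.

NK08xj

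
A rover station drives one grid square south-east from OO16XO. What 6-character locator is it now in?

OO26an

Longitude subsquare x = 23; +1 → 24, wraps to 0 = a, carry into square.
Longitude square 1; +1 → 2.
Latitude subsquare o = 14; −1 → 13 = n.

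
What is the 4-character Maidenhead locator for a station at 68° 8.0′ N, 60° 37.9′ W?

FP98

Add 180° to longitude and 90° to latitude: 119.37, 158.13.
Field (20°×10°, letters A–R): 119.37/20 → 5 → F, 158.13/10 → 15 → P; chars FP.
Square (2°×1°, digits 0–9): 19.37/2 → 9, 8.13/1 → 8; chars 98.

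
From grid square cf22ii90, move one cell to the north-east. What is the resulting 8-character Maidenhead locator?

CF22ji01

Longitude extended square 9; +1 → 10, wraps to 0, carry into subsquare.
Longitude subsquare i = 8; +1 → 9 = j.
Latitude extended square 0; +1 → 1.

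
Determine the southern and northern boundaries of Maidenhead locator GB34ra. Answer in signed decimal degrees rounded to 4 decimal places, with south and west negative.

Field G=6, B=1: +6·20° lon, +1·10° lat → SW at lon -60°, lat -80°.
Square 3, 4: +3·2° lon, +4·1° lat → SW at lon -54°, lat -76°.
Subsquare r=17, a=0: +17·0.0833333° lon, +0·0.0416667° lat → SW at lon -52.5833°, lat -76°.
Cell spans 0.0833333° lon × 0.0416667° lat.
south -76.0000, north -75.9583.

-76.0000, -75.9583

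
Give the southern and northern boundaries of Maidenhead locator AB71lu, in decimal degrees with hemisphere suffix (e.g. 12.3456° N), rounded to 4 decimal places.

78.1667° S, 78.1250° S

Field A=0, B=1: +0·20° lon, +1·10° lat → SW at lon -180°, lat -80°.
Square 7, 1: +7·2° lon, +1·1° lat → SW at lon -166°, lat -79°.
Subsquare l=11, u=20: +11·0.0833333° lon, +20·0.0416667° lat → SW at lon -165.083°, lat -78.1667°.
Cell spans 0.0833333° lon × 0.0416667° lat.
south 78.1667° S, north 78.1250° S.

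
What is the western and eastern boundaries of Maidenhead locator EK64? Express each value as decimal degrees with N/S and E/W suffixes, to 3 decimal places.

Field E=4, K=10: +4·20° lon, +10·10° lat → SW at lon -100°, lat 10°.
Square 6, 4: +6·2° lon, +4·1° lat → SW at lon -88°, lat 14°.
Cell spans 2° lon × 1° lat.
west 88.000° W, east 86.000° W.

88.000° W, 86.000° W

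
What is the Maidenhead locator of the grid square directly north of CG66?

CG67

Latitude square 6; +1 → 7.
The longitude characters are unchanged.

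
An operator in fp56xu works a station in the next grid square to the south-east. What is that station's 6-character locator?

FP66at

Longitude subsquare x = 23; +1 → 24, wraps to 0 = a, carry into square.
Longitude square 5; +1 → 6.
Latitude subsquare u = 20; −1 → 19 = t.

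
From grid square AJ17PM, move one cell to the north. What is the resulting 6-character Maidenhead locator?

AJ17pn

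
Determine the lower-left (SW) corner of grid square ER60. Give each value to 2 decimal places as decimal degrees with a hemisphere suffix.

Field E=4, R=17: +4·20° lon, +17·10° lat → SW at lon -100°, lat 80°.
Square 6, 0: +6·2° lon, +0·1° lat → SW at lon -88°, lat 80°.
latitude 80.00° N, longitude 88.00° W.

80.00° N, 88.00° W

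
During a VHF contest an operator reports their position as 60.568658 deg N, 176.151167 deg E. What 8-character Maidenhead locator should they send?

RP80bn86

Add 180° to longitude and 90° to latitude: 356.15117, 150.56866.
Field: lon ⌊356.15117/20⌋ = 17 → R; lat ⌊150.56866/10⌋ = 15 → P.
Square: lon ⌊16.15117/2⌋ = 8; lat ⌊0.56866/1⌋ = 0.
Subsquare: lon ⌊0.15117/0.0833333⌋ = 1 → b; lat ⌊0.56866/0.0416667⌋ = 13 → n.
Extended square: lon ⌊0.06783/0.00833333⌋ = 8; lat ⌊0.02699/0.00416667⌋ = 6.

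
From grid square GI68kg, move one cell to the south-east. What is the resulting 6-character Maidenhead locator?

Longitude subsquare k = 10; +1 → 11 = l.
Latitude subsquare g = 6; −1 → 5 = f.

GI68lf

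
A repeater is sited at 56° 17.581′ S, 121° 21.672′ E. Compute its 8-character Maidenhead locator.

Shift to the Maidenhead origin (180°W, 90°S): lon 301.36120, lat 33.70698.
Field: lon ⌊301.36120/20⌋ = 15 → P; lat ⌊33.70698/10⌋ = 3 → D.
Square: lon ⌊1.36120/2⌋ = 0; lat ⌊3.70698/1⌋ = 3.
Subsquare: lon ⌊1.36120/0.0833333⌋ = 16 → q; lat ⌊0.70698/0.0416667⌋ = 16 → q.
Extended square: lon ⌊0.02787/0.00833333⌋ = 3; lat ⌊0.04032/0.00416667⌋ = 9.

PD03qq39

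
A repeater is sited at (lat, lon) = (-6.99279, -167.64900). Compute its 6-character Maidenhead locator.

Shift to the Maidenhead origin (180°W, 90°S): lon 12.3510, lat 83.0072.
Field (20°×10°, letters A–R): lon ⌊12.3510/20⌋ = 0 → A; lat ⌊83.0072/10⌋ = 8 → I.
Square (2°×1°, digits 0–9): lon ⌊12.3510/2⌋ = 6; lat ⌊3.0072/1⌋ = 3.
Subsquare (5′×2.5′, letters a–x): lon ⌊0.3510/0.0833333⌋ = 4 → e; lat ⌊0.0072/0.0416667⌋ = 0 → a.

AI63ea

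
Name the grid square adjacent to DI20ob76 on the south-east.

DI20ob85

Longitude extended square 7; +1 → 8.
Latitude extended square 6; −1 → 5.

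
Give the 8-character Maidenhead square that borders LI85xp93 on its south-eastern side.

Longitude extended square 9; +1 → 10, wraps to 0, carry into subsquare.
Longitude subsquare x = 23; +1 → 24, wraps to 0 = a, carry into square.
Longitude square 8; +1 → 9.
Latitude extended square 3; −1 → 2.

LI95ap02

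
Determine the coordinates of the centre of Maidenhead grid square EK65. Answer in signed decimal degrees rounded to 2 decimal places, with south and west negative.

15.50, -87.00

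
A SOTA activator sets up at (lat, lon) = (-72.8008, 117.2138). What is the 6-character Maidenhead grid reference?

OB87oe

Add 180° to longitude and 90° to latitude: 297.2138, 17.1992.
Field (20°×10°, letters A–R): lon ⌊297.2138/20⌋ = 14 → O; lat ⌊17.1992/10⌋ = 1 → B.
Square (2°×1°, digits 0–9): lon ⌊17.2138/2⌋ = 8; lat ⌊7.1992/1⌋ = 7.
Subsquare (5′×2.5′, letters a–x): lon ⌊1.2138/0.0833333⌋ = 14 → o; lat ⌊0.1992/0.0416667⌋ = 4 → e.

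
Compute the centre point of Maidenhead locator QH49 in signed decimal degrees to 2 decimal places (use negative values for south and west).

-10.50, 149.00

Field Q=16, H=7: +16·20° lon, +7·10° lat → SW at lon 140°, lat -20°.
Square 4, 9: +4·2° lon, +9·1° lat → SW at lon 148°, lat -11°.
Cell spans 2° lon × 1° lat. Centre is SW corner plus half of each.
latitude -10.50, longitude 149.00.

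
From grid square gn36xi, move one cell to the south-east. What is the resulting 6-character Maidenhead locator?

Longitude subsquare x = 23; +1 → 24, wraps to 0 = a, carry into square.
Longitude square 3; +1 → 4.
Latitude subsquare i = 8; −1 → 7 = h.

GN46ah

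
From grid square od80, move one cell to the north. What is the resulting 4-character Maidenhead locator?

OD81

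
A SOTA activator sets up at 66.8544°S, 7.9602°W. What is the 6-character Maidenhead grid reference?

IC63ad

Add 180° to longitude and 90° to latitude: 172.0398, 23.1456.
Field (20°×10°, letters A–R): 172.0398/20 → 8 → I, 23.1456/10 → 2 → C; chars IC.
Square (2°×1°, digits 0–9): 12.0398/2 → 6, 3.1456/1 → 3; chars 63.
Subsquare (5′×2.5′, letters a–x): 0.0398/0.0833333 → 0 → a, 0.1456/0.0416667 → 3 → d; chars ad.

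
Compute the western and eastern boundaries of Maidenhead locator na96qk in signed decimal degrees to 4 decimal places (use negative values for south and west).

99.3333, 99.4167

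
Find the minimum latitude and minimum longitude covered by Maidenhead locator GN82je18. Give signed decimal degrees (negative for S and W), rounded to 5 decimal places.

42.20000, -43.24167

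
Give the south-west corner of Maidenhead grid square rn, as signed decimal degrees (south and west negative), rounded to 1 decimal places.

40.0, 160.0

Field R=17, N=13: +17·20° lon, +13·10° lat → SW at lon 160°, lat 40°.
latitude 40.0, longitude 160.0.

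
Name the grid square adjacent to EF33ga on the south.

EF32gx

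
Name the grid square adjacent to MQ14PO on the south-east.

Longitude subsquare p = 15; +1 → 16 = q.
Latitude subsquare o = 14; −1 → 13 = n.

MQ14qn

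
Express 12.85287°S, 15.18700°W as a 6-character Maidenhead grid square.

IH27jd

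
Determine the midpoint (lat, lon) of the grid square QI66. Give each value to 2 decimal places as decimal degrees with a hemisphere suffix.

3.50° S, 153.00° E

Field Q=16, I=8: +16·20° lon, +8·10° lat → SW at lon 140°, lat -10°.
Square 6, 6: +6·2° lon, +6·1° lat → SW at lon 152°, lat -4°.
Cell spans 2° lon × 1° lat. Centre is SW corner plus half of each.
latitude 3.50° S, longitude 153.00° E.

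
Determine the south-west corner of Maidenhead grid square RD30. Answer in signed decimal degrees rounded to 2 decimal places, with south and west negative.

-60.00, 166.00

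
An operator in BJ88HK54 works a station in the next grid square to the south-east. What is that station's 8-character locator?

Longitude extended square 5; +1 → 6.
Latitude extended square 4; −1 → 3.

BJ88hk63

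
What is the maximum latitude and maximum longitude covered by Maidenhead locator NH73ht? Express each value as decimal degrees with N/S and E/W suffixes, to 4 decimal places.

16.1667° S, 94.6667° E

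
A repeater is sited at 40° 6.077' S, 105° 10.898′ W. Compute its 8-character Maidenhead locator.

DE79jv85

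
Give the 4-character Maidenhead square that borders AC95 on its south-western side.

AC84

Longitude square 9; −1 → 8.
Latitude square 5; −1 → 4.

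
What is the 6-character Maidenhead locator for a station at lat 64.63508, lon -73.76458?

FP34cp

Shift to the Maidenhead origin (180°W, 90°S): lon 106.2354, lat 154.6351.
Field: lon ⌊106.2354/20⌋ = 5 → F; lat ⌊154.6351/10⌋ = 15 → P.
Square: lon ⌊6.2354/2⌋ = 3; lat ⌊4.6351/1⌋ = 4.
Subsquare: lon ⌊0.2354/0.0833333⌋ = 2 → c; lat ⌊0.6351/0.0416667⌋ = 15 → p.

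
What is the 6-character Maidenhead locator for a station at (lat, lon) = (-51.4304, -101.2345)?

DD98jn

Offset from 180°W / 90°S: lon 78.7655°, lat 38.5696°.
Field: 78.7655/20 → 3 → D, 38.5696/10 → 3 → D; chars DD.
Square: 18.7655/2 → 9, 8.5696/1 → 8; chars 98.
Subsquare: 0.7655/0.0833333 → 9 → j, 0.5696/0.0416667 → 13 → n; chars jn.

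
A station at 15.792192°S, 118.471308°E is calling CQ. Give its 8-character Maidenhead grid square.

OH94fe69

Shift to the Maidenhead origin (180°W, 90°S): lon 298.47131, lat 74.20781.
Field (20°×10°, letters A–R): lon ⌊298.47131/20⌋ = 14 → O; lat ⌊74.20781/10⌋ = 7 → H.
Square (2°×1°, digits 0–9): lon ⌊18.47131/2⌋ = 9; lat ⌊4.20781/1⌋ = 4.
Subsquare (5′×2.5′, letters a–x): lon ⌊0.47131/0.0833333⌋ = 5 → f; lat ⌊0.20781/0.0416667⌋ = 4 → e.
Extended square (30″×15″, digits 0–9): lon ⌊0.05464/0.00833333⌋ = 6; lat ⌊0.04114/0.00416667⌋ = 9.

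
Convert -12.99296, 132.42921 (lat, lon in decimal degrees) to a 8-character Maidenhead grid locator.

PH67fa11

Offset from 180°W / 90°S: lon 312.42921°, lat 77.00704°.
Field: 312.42921/20 → 15 → P, 77.00704/10 → 7 → H; chars PH.
Square: 12.42921/2 → 6, 7.00704/1 → 7; chars 67.
Subsquare: 0.42921/0.0833333 → 5 → f, 0.00704/0.0416667 → 0 → a; chars fa.
Extended square: 0.01254/0.00833333 → 1, 0.00704/0.00416667 → 1; chars 11.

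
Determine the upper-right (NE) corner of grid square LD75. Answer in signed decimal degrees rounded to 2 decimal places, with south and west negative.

Field L=11, D=3: +11·20° lon, +3·10° lat → SW at lon 40°, lat -60°.
Square 7, 5: +7·2° lon, +5·1° lat → SW at lon 54°, lat -55°.
Cell spans 2° lon × 1° lat. NE corner is SW corner plus one full cell.
latitude -54.00, longitude 56.00.

-54.00, 56.00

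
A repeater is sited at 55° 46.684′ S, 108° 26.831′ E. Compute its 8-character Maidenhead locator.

OD44ff33

Add 180° to longitude and 90° to latitude: 288.44718, 34.22193.
Field: 288.44718/20 → 14 → O, 34.22193/10 → 3 → D; chars OD.
Square: 8.44718/2 → 4, 4.22193/1 → 4; chars 44.
Subsquare: 0.44718/0.0833333 → 5 → f, 0.22193/0.0416667 → 5 → f; chars ff.
Extended square: 0.03052/0.00833333 → 3, 0.01360/0.00416667 → 3; chars 33.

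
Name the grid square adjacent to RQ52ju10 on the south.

RQ52jt19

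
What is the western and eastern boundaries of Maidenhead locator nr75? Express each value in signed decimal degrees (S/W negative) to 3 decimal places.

94.000, 96.000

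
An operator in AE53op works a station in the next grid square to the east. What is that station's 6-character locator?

AE53pp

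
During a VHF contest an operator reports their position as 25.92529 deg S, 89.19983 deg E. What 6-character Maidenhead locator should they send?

NG44ob

Offset from 180°W / 90°S: lon 269.1998°, lat 64.0747°.
Field: 269.1998/20 → 13 → N, 64.0747/10 → 6 → G; chars NG.
Square: 9.1998/2 → 4, 4.0747/1 → 4; chars 44.
Subsquare: 1.1998/0.0833333 → 14 → o, 0.0747/0.0416667 → 1 → b; chars ob.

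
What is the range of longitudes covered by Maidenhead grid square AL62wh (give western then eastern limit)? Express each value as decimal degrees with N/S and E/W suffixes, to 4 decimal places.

Field A=0, L=11: +0·20° lon, +11·10° lat → SW at lon -180°, lat 20°.
Square 6, 2: +6·2° lon, +2·1° lat → SW at lon -168°, lat 22°.
Subsquare w=22, h=7: +22·0.0833333° lon, +7·0.0416667° lat → SW at lon -166.167°, lat 22.2917°.
Cell spans 0.0833333° lon × 0.0416667° lat.
west 166.1667° W, east 166.0833° W.

166.1667° W, 166.0833° W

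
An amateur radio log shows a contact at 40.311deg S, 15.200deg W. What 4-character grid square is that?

IE29

Offset from 180°W / 90°S: lon 164.80°, lat 49.69°.
Field: 164.80/20 → 8 → I, 49.69/10 → 4 → E; chars IE.
Square: 4.80/2 → 2, 9.69/1 → 9; chars 29.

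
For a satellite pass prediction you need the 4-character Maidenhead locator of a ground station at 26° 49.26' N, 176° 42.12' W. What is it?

AL16

Shift to the Maidenhead origin (180°W, 90°S): lon 3.30, lat 116.82.
Field: 3.30/20 → 0 → A, 116.82/10 → 11 → L; chars AL.
Square: 3.30/2 → 1, 6.82/1 → 6; chars 16.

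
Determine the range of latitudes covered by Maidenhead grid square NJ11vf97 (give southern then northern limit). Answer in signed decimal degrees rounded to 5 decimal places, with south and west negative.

1.23750, 1.24167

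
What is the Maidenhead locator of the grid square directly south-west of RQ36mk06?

RQ36lk95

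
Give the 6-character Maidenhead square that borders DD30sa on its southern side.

DC39sx

Latitude subsquare a = 0; −1 → -1, wraps to 23 = x, carry into square.
Latitude square 0; −1 → -1, wraps to 9, carry into field.
Latitude field D = 3; −1 → 2 = C.
The longitude characters are unchanged.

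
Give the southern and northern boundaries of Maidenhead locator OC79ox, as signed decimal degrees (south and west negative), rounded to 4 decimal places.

Field O=14, C=2: +14·20° lon, +2·10° lat → SW at lon 100°, lat -70°.
Square 7, 9: +7·2° lon, +9·1° lat → SW at lon 114°, lat -61°.
Subsquare o=14, x=23: +14·0.0833333° lon, +23·0.0416667° lat → SW at lon 115.167°, lat -60.0417°.
Cell spans 0.0833333° lon × 0.0416667° lat.
south -60.0417, north -60.0000.

-60.0417, -60.0000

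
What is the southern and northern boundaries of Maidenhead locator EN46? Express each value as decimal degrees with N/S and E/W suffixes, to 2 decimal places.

46.00° N, 47.00° N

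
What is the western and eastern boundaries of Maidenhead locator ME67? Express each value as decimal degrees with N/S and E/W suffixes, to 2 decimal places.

Field M=12, E=4: +12·20° lon, +4·10° lat → SW at lon 60°, lat -50°.
Square 6, 7: +6·2° lon, +7·1° lat → SW at lon 72°, lat -43°.
Cell spans 2° lon × 1° lat.
west 72.00° E, east 74.00° E.

72.00° E, 74.00° E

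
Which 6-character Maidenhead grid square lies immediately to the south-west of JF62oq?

JF62np

Longitude subsquare o = 14; −1 → 13 = n.
Latitude subsquare q = 16; −1 → 15 = p.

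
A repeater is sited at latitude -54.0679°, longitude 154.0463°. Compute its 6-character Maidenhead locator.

QD75aw

Shift to the Maidenhead origin (180°W, 90°S): lon 334.0463, lat 35.9321.
Field: lon ⌊334.0463/20⌋ = 16 → Q; lat ⌊35.9321/10⌋ = 3 → D.
Square: lon ⌊14.0463/2⌋ = 7; lat ⌊5.9321/1⌋ = 5.
Subsquare: lon ⌊0.0463/0.0833333⌋ = 0 → a; lat ⌊0.9321/0.0416667⌋ = 22 → w.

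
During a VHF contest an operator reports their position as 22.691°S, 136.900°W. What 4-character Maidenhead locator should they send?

Shift to the Maidenhead origin (180°W, 90°S): lon 43.10, lat 67.31.
Field (20°×10°, letters A–R): 43.10/20 → 2 → C, 67.31/10 → 6 → G; chars CG.
Square (2°×1°, digits 0–9): 3.10/2 → 1, 7.31/1 → 7; chars 17.

CG17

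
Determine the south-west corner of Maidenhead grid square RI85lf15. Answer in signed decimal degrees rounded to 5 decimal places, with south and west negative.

-4.77083, 176.92500

Field R=17, I=8: +17·20° lon, +8·10° lat → SW at lon 160°, lat -10°.
Square 8, 5: +8·2° lon, +5·1° lat → SW at lon 176°, lat -5°.
Subsquare l=11, f=5: +11·0.0833333° lon, +5·0.0416667° lat → SW at lon 176.917°, lat -4.79167°.
Extended square 1, 5: +1·0.00833333° lon, +5·0.00416667° lat → SW at lon 176.925°, lat -4.77083°.
latitude -4.77083, longitude 176.92500.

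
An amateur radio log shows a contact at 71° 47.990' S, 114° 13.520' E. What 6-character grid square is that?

OB78ce

Offset from 180°W / 90°S: lon 294.2253°, lat 18.2002°.
Field: lon ⌊294.2253/20⌋ = 14 → O; lat ⌊18.2002/10⌋ = 1 → B.
Square: lon ⌊14.2253/2⌋ = 7; lat ⌊8.2002/1⌋ = 8.
Subsquare: lon ⌊0.2253/0.0833333⌋ = 2 → c; lat ⌊0.2002/0.0416667⌋ = 4 → e.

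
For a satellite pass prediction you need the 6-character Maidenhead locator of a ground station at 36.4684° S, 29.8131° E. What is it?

KF43vm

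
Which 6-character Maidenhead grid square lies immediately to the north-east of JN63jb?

Longitude subsquare j = 9; +1 → 10 = k.
Latitude subsquare b = 1; +1 → 2 = c.

JN63kc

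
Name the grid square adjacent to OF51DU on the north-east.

OF51ev

Longitude subsquare d = 3; +1 → 4 = e.
Latitude subsquare u = 20; +1 → 21 = v.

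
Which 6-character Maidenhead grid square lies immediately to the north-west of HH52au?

Longitude subsquare a = 0; −1 → -1, wraps to 23 = x, carry into square.
Longitude square 5; −1 → 4.
Latitude subsquare u = 20; +1 → 21 = v.

HH42xv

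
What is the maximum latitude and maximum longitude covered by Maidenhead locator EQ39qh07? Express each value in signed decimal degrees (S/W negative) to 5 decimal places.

Field E=4, Q=16: +4·20° lon, +16·10° lat → SW at lon -100°, lat 70°.
Square 3, 9: +3·2° lon, +9·1° lat → SW at lon -94°, lat 79°.
Subsquare q=16, h=7: +16·0.0833333° lon, +7·0.0416667° lat → SW at lon -92.6667°, lat 79.2917°.
Extended square 0, 7: +0·0.00833333° lon, +7·0.00416667° lat → SW at lon -92.6667°, lat 79.3208°.
Cell spans 0.00833333° lon × 0.00416667° lat. NE corner is SW corner plus one full cell.
latitude 79.32500, longitude -92.65833.

79.32500, -92.65833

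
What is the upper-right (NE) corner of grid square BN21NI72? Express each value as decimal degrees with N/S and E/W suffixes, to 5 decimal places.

41.34583° N, 154.85000° W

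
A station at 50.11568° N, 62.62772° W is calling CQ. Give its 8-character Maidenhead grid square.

FO80qc47

Shift to the Maidenhead origin (180°W, 90°S): lon 117.37228, lat 140.11568.
Field: lon ⌊117.37228/20⌋ = 5 → F; lat ⌊140.11568/10⌋ = 14 → O.
Square: lon ⌊17.37228/2⌋ = 8; lat ⌊0.11568/1⌋ = 0.
Subsquare: lon ⌊1.37228/0.0833333⌋ = 16 → q; lat ⌊0.11568/0.0416667⌋ = 2 → c.
Extended square: lon ⌊0.03895/0.00833333⌋ = 4; lat ⌊0.03235/0.00416667⌋ = 7.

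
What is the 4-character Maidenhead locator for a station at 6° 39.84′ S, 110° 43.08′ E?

OI53

Add 180° to longitude and 90° to latitude: 290.72, 83.34.
Field: 290.72/20 → 14 → O, 83.34/10 → 8 → I; chars OI.
Square: 10.72/2 → 5, 3.34/1 → 3; chars 53.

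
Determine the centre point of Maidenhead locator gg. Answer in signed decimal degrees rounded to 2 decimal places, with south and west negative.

Field G=6, G=6: +6·20° lon, +6·10° lat → SW at lon -60°, lat -30°.
Cell spans 20° lon × 10° lat. Centre is SW corner plus half of each.
latitude -25.00, longitude -50.00.

-25.00, -50.00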